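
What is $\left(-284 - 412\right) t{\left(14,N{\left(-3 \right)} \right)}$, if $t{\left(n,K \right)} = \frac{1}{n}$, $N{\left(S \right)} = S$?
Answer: $- \frac{348}{7} \approx -49.714$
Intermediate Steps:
$\left(-284 - 412\right) t{\left(14,N{\left(-3 \right)} \right)} = \frac{-284 - 412}{14} = \left(-696\right) \frac{1}{14} = - \frac{348}{7}$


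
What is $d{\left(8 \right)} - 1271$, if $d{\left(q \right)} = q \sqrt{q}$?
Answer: $-1271 + 16 \sqrt{2} \approx -1248.4$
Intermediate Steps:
$d{\left(q \right)} = q^{\frac{3}{2}}$
$d{\left(8 \right)} - 1271 = 8^{\frac{3}{2}} - 1271 = 16 \sqrt{2} - 1271 = -1271 + 16 \sqrt{2}$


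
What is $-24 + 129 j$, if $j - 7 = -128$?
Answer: $-15633$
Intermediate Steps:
$j = -121$ ($j = 7 - 128 = -121$)
$-24 + 129 j = -24 + 129 \left(-121\right) = -24 - 15609 = -15633$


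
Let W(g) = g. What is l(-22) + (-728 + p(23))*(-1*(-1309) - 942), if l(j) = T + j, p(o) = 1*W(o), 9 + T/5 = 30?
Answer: -258652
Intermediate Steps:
T = 105 (T = -45 + 5*30 = -45 + 150 = 105)
p(o) = o (p(o) = 1*o = o)
l(j) = 105 + j
l(-22) + (-728 + p(23))*(-1*(-1309) - 942) = (105 - 22) + (-728 + 23)*(-1*(-1309) - 942) = 83 - 705*(1309 - 942) = 83 - 705*367 = 83 - 258735 = -258652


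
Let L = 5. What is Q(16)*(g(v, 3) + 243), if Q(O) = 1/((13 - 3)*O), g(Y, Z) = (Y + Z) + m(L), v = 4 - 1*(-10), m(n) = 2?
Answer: 131/80 ≈ 1.6375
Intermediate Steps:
v = 14 (v = 4 + 10 = 14)
g(Y, Z) = 2 + Y + Z (g(Y, Z) = (Y + Z) + 2 = 2 + Y + Z)
Q(O) = 1/(10*O)
Q(16)*(g(v, 3) + 243) = ((⅒)/16)*((2 + 14 + 3) + 243) = ((⅒)*(1/16))*(19 + 243) = (1/160)*262 = 131/80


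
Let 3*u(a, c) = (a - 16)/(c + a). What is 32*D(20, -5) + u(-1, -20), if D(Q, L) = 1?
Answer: 2033/63 ≈ 32.270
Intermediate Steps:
u(a, c) = (-16 + a)/(3*(a + c)) (u(a, c) = ((a - 16)/(c + a))/3 = ((-16 + a)/(a + c))/3 = (-16 + a)/(3*(a + c)))
32*D(20, -5) + u(-1, -20) = 32*1 + (-16 - 1)/(3*(-1 - 20)) = 32 + (⅓)*(-17)/(-21) = 32 + (⅓)*(-1/21)*(-17) = 32 + 17/63 = 2033/63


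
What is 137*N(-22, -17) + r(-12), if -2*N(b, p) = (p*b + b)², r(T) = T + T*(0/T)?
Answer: -8487436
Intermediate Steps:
r(T) = T (r(T) = T + T*0 = T + 0 = T)
N(b, p) = -(b + b*p)²/2 (N(b, p) = -(p*b + b)²/2 = -(b*p + b)²/2 = -(b + b*p)²/2)
137*N(-22, -17) + r(-12) = 137*(-½*(-22)²*(1 - 17)²) - 12 = 137*(-½*484*(-16)²) - 12 = 137*(-½*484*256) - 12 = 137*(-61952) - 12 = -8487424 - 12 = -8487436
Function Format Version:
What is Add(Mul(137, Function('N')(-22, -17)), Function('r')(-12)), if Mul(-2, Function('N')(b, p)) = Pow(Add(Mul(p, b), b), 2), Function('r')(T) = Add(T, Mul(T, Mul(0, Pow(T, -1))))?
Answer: -8487436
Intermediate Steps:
Function('r')(T) = T (Function('r')(T) = Add(T, Mul(T, 0)) = Add(T, 0) = T)
Function('N')(b, p) = Mul(Rational(-1, 2), Pow(Add(b, Mul(b, p)), 2)) (Function('N')(b, p) = Mul(Rational(-1, 2), Pow(Add(Mul(p, b), b), 2)) = Mul(Rational(-1, 2), Pow(Add(Mul(b, p), b), 2)) = Mul(Rational(-1, 2), Pow(Add(b, Mul(b, p)), 2)))
Add(Mul(137, Function('N')(-22, -17)), Function('r')(-12)) = Add(Mul(137, Mul(Rational(-1, 2), Pow(-22, 2), Pow(Add(1, -17), 2))), -12) = Add(Mul(137, Mul(Rational(-1, 2), 484, Pow(-16, 2))), -12) = Add(Mul(137, Mul(Rational(-1, 2), 484, 256)), -12) = Add(Mul(137, -61952), -12) = Add(-8487424, -12) = -8487436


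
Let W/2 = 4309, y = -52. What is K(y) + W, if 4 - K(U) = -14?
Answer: 8636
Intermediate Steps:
W = 8618 (W = 2*4309 = 8618)
K(U) = 18 (K(U) = 4 - 1*(-14) = 4 + 14 = 18)
K(y) + W = 18 + 8618 = 8636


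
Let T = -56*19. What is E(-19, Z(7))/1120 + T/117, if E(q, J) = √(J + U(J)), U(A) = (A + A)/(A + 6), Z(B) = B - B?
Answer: -1064/117 ≈ -9.0940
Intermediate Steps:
Z(B) = 0
U(A) = 2*A/(6 + A) (U(A) = (2*A)/(6 + A) = 2*A/(6 + A))
E(q, J) = √(J + 2*J/(6 + J))
T = -1064
E(-19, Z(7))/1120 + T/117 = √(0*(8 + 0)/(6 + 0))/1120 - 1064/117 = √(0*8/6)*(1/1120) - 1064*1/117 = √(0*(⅙)*8)*(1/1120) - 1064/117 = √0*(1/1120) - 1064/117 = 0*(1/1120) - 1064/117 = 0 - 1064/117 = -1064/117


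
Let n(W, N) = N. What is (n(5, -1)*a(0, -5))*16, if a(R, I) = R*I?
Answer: 0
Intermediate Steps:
a(R, I) = I*R
(n(5, -1)*a(0, -5))*16 = -(-5)*0*16 = -1*0*16 = 0*16 = 0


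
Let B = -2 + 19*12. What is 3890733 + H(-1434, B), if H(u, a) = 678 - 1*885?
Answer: 3890526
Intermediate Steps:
B = 226 (B = -2 + 228 = 226)
H(u, a) = -207 (H(u, a) = 678 - 885 = -207)
3890733 + H(-1434, B) = 3890733 - 207 = 3890526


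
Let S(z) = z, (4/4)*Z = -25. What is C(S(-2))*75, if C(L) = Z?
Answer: -1875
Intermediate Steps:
Z = -25
C(L) = -25
C(S(-2))*75 = -25*75 = -1875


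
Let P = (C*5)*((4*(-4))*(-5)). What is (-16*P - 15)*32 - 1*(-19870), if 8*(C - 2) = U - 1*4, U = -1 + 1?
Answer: -287810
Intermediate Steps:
U = 0
C = 3/2 (C = 2 + (0 - 1*4)/8 = 2 + (0 - 4)/8 = 2 + (⅛)*(-4) = 2 - ½ = 3/2 ≈ 1.5000)
P = 600 (P = ((3/2)*5)*((4*(-4))*(-5)) = 15*(-16*(-5))/2 = (15/2)*80 = 600)
(-16*P - 15)*32 - 1*(-19870) = (-16*600 - 15)*32 - 1*(-19870) = (-9600 - 15)*32 + 19870 = -9615*32 + 19870 = -307680 + 19870 = -287810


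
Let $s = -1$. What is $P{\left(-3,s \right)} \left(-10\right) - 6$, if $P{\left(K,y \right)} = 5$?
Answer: $-56$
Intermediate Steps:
$P{\left(-3,s \right)} \left(-10\right) - 6 = 5 \left(-10\right) - 6 = -50 - 6 = -56$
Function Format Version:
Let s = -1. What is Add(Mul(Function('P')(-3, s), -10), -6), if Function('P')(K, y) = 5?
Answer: -56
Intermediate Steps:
Add(Mul(Function('P')(-3, s), -10), -6) = Add(Mul(5, -10), -6) = Add(-50, -6) = -56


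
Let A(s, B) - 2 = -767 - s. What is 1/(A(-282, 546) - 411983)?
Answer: -1/412466 ≈ -2.4244e-6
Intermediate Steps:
A(s, B) = -765 - s (A(s, B) = 2 + (-767 - s) = -765 - s)
1/(A(-282, 546) - 411983) = 1/((-765 - 1*(-282)) - 411983) = 1/((-765 + 282) - 411983) = 1/(-483 - 411983) = 1/(-412466) = -1/412466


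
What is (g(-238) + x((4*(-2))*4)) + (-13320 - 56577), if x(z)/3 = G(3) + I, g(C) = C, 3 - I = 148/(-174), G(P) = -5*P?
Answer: -2034885/29 ≈ -70169.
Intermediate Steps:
I = 335/87 (I = 3 - 148/(-174) = 3 - 148*(-1)/174 = 3 - 1*(-74/87) = 3 + 74/87 = 335/87 ≈ 3.8506)
x(z) = -970/29 (x(z) = 3*(-5*3 + 335/87) = 3*(-15 + 335/87) = 3*(-970/87) = -970/29)
(g(-238) + x((4*(-2))*4)) + (-13320 - 56577) = (-238 - 970/29) + (-13320 - 56577) = -7872/29 - 69897 = -2034885/29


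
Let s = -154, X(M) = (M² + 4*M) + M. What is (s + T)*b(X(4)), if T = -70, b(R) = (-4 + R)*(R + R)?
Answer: -516096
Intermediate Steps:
X(M) = M² + 5*M
b(R) = 2*R*(-4 + R) (b(R) = (-4 + R)*(2*R) = 2*R*(-4 + R))
(s + T)*b(X(4)) = (-154 - 70)*(2*(4*(5 + 4))*(-4 + 4*(5 + 4))) = -448*4*9*(-4 + 4*9) = -448*36*(-4 + 36) = -448*36*32 = -224*2304 = -516096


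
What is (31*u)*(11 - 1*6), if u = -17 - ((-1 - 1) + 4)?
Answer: -2945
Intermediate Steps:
u = -19 (u = -17 - (-2 + 4) = -17 - 1*2 = -17 - 2 = -19)
(31*u)*(11 - 1*6) = (31*(-19))*(11 - 1*6) = -589*(11 - 6) = -589*5 = -2945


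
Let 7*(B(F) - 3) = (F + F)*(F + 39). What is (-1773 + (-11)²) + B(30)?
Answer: -7403/7 ≈ -1057.6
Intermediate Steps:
B(F) = 3 + 2*F*(39 + F)/7 (B(F) = 3 + ((F + F)*(F + 39))/7 = 3 + ((2*F)*(39 + F))/7 = 3 + (2*F*(39 + F))/7 = 3 + 2*F*(39 + F)/7)
(-1773 + (-11)²) + B(30) = (-1773 + (-11)²) + (3 + (2/7)*30² + (78/7)*30) = (-1773 + 121) + (3 + (2/7)*900 + 2340/7) = -1652 + (3 + 1800/7 + 2340/7) = -1652 + 4161/7 = -7403/7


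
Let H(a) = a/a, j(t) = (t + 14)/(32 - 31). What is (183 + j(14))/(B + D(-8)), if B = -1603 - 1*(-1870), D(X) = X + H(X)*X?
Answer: 211/251 ≈ 0.84064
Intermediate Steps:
j(t) = 14 + t (j(t) = (14 + t)/1 = (14 + t)*1 = 14 + t)
H(a) = 1
D(X) = 2*X (D(X) = X + 1*X = X + X = 2*X)
B = 267 (B = -1603 + 1870 = 267)
(183 + j(14))/(B + D(-8)) = (183 + (14 + 14))/(267 + 2*(-8)) = (183 + 28)/(267 - 16) = 211/251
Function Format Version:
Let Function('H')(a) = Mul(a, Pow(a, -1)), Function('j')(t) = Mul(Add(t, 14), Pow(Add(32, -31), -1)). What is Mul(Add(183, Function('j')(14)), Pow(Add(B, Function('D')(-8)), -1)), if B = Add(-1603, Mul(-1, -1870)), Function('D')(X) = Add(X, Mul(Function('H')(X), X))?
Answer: Rational(211, 251) ≈ 0.84064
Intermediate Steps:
Function('j')(t) = Add(14, t) (Function('j')(t) = Mul(Add(14, t), Pow(1, -1)) = Mul(Add(14, t), 1) = Add(14, t))
Function('H')(a) = 1
Function('D')(X) = Mul(2, X) (Function('D')(X) = Add(X, Mul(1, X)) = Add(X, X) = Mul(2, X))
B = 267 (B = Add(-1603, 1870) = 267)
Mul(Add(183, Function('j')(14)), Pow(Add(B, Function('D')(-8)), -1)) = Mul(Add(183, Add(14, 14)), Pow(Add(267, Mul(2, -8)), -1)) = Mul(Add(183, 28), Pow(Add(267, -16), -1)) = Mul(211, Pow(251, -1)) = Mul(211, Rational(1, 251)) = Rational(211, 251)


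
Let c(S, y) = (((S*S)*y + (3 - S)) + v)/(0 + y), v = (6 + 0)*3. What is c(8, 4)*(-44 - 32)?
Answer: -5111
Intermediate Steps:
v = 18 (v = 6*3 = 18)
c(S, y) = (21 - S + y*S²)/y (c(S, y) = (((S*S)*y + (3 - S)) + 18)/(0 + y) = ((S²*y + (3 - S)) + 18)/y = ((y*S² + (3 - S)) + 18)/y = ((3 - S + y*S²) + 18)/y = (21 - S + y*S²)/y)
c(8, 4)*(-44 - 32) = ((21 - 1*8 + 4*8²)/4)*(-44 - 32) = ((21 - 8 + 4*64)/4)*(-76) = ((21 - 8 + 256)/4)*(-76) = ((¼)*269)*(-76) = (269/4)*(-76) = -5111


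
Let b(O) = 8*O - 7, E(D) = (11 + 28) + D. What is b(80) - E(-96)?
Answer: 690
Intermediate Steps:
E(D) = 39 + D
b(O) = -7 + 8*O
b(80) - E(-96) = (-7 + 8*80) - (39 - 96) = (-7 + 640) - 1*(-57) = 633 + 57 = 690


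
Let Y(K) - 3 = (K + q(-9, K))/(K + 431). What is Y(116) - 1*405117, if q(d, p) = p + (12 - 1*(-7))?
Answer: -221597107/547 ≈ -4.0511e+5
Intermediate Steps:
q(d, p) = 19 + p (q(d, p) = p + (12 + 7) = p + 19 = 19 + p)
Y(K) = 3 + (19 + 2*K)/(431 + K) (Y(K) = 3 + (K + (19 + K))/(K + 431) = 3 + (19 + 2*K)/(431 + K))
Y(116) - 1*405117 = (1312 + 5*116)/(431 + 116) - 1*405117 = (1312 + 580)/547 - 405117 = (1/547)*1892 - 405117 = 1892/547 - 405117 = -221597107/547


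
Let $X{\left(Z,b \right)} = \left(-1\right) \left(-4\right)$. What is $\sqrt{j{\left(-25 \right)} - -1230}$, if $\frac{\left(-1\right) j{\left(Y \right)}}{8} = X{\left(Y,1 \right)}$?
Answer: $\sqrt{1198} \approx 34.612$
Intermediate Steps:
$X{\left(Z,b \right)} = 4$
$j{\left(Y \right)} = -32$ ($j{\left(Y \right)} = \left(-8\right) 4 = -32$)
$\sqrt{j{\left(-25 \right)} - -1230} = \sqrt{-32 - -1230} = \sqrt{-32 + 1230} = \sqrt{1198}$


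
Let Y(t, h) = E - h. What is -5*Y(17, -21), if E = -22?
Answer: 5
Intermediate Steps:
Y(t, h) = -22 - h
-5*Y(17, -21) = -5*(-22 - 1*(-21)) = -5*(-22 + 21) = -5*(-1) = 5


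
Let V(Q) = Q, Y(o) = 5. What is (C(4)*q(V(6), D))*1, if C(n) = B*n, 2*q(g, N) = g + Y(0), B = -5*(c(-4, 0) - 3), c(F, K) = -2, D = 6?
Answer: 550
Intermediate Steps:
B = 25 (B = -5*(-2 - 3) = -5*(-5) = 25)
q(g, N) = 5/2 + g/2 (q(g, N) = (g + 5)/2 = (5 + g)/2 = 5/2 + g/2)
C(n) = 25*n
(C(4)*q(V(6), D))*1 = ((25*4)*(5/2 + (½)*6))*1 = (100*(5/2 + 3))*1 = (100*(11/2))*1 = 550*1 = 550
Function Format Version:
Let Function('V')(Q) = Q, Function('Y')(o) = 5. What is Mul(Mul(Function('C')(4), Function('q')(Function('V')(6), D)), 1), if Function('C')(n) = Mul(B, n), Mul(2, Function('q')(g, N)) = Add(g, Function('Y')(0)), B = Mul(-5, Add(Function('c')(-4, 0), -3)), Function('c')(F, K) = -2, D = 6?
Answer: 550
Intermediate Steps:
B = 25 (B = Mul(-5, Add(-2, -3)) = Mul(-5, -5) = 25)
Function('q')(g, N) = Add(Rational(5, 2), Mul(Rational(1, 2), g)) (Function('q')(g, N) = Mul(Rational(1, 2), Add(g, 5)) = Mul(Rational(1, 2), Add(5, g)) = Add(Rational(5, 2), Mul(Rational(1, 2), g)))
Function('C')(n) = Mul(25, n)
Mul(Mul(Function('C')(4), Function('q')(Function('V')(6), D)), 1) = Mul(Mul(Mul(25, 4), Add(Rational(5, 2), Mul(Rational(1, 2), 6))), 1) = Mul(Mul(100, Add(Rational(5, 2), 3)), 1) = Mul(Mul(100, Rational(11, 2)), 1) = Mul(550, 1) = 550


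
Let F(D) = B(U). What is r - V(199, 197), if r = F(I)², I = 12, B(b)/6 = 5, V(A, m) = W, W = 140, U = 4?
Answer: 760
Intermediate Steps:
V(A, m) = 140
B(b) = 30 (B(b) = 6*5 = 30)
F(D) = 30
r = 900 (r = 30² = 900)
r - V(199, 197) = 900 - 1*140 = 900 - 140 = 760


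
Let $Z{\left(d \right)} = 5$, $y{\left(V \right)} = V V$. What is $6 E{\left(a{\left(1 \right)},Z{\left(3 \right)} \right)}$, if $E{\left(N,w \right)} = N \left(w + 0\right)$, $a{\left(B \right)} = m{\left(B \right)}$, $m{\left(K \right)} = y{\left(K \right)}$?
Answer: $30$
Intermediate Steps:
$y{\left(V \right)} = V^{2}$
$m{\left(K \right)} = K^{2}$
$a{\left(B \right)} = B^{2}$
$E{\left(N,w \right)} = N w$
$6 E{\left(a{\left(1 \right)},Z{\left(3 \right)} \right)} = 6 \cdot 1^{2} \cdot 5 = 6 \cdot 1 \cdot 5 = 6 \cdot 5 = 30$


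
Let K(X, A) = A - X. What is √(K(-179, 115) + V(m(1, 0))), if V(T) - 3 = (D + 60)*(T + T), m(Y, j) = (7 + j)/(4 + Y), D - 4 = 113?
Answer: √19815/5 ≈ 28.153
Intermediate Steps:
D = 117 (D = 4 + 113 = 117)
m(Y, j) = (7 + j)/(4 + Y)
V(T) = 3 + 354*T (V(T) = 3 + (117 + 60)*(T + T) = 3 + 177*(2*T) = 3 + 354*T)
√(K(-179, 115) + V(m(1, 0))) = √((115 - 1*(-179)) + (3 + 354*((7 + 0)/(4 + 1)))) = √((115 + 179) + (3 + 354*(7/5))) = √(294 + (3 + 354*((⅕)*7))) = √(294 + (3 + 354*(7/5))) = √(294 + (3 + 2478/5)) = √(294 + 2493/5) = √(3963/5) = √19815/5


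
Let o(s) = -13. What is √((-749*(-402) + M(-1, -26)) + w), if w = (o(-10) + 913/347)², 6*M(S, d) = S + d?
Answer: √145069251382/694 ≈ 548.82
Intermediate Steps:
M(S, d) = S/6 + d/6 (M(S, d) = (S + d)/6 = S/6 + d/6)
w = 12945604/120409 (w = (-13 + 913/347)² = (-3598/347)² = 12945604/120409 ≈ 107.51)
√((-749*(-402) + M(-1, -26)) + w) = √((-749*(-402) + ((⅙)*(-1) + (⅙)*(-26))) + 12945604/120409) = √((301098 + (-⅙ - 13/3)) + 12945604/120409) = √((301098 - 9/2) + 12945604/120409) = √(602187/2 + 12945604/120409) = √(72534625691/240818) = √145069251382/694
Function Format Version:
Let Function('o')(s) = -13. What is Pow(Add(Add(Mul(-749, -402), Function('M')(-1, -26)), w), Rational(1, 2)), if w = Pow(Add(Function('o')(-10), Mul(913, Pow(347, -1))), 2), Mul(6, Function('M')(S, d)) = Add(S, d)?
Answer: Mul(Rational(1, 694), Pow(145069251382, Rational(1, 2))) ≈ 548.82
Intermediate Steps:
Function('M')(S, d) = Add(Mul(Rational(1, 6), S), Mul(Rational(1, 6), d)) (Function('M')(S, d) = Mul(Rational(1, 6), Add(S, d)) = Add(Mul(Rational(1, 6), S), Mul(Rational(1, 6), d)))
w = Rational(12945604, 120409) (w = Pow(Add(-13, Mul(913, Pow(347, -1))), 2) = Pow(Add(-13, Mul(913, Rational(1, 347))), 2) = Pow(Add(-13, Rational(913, 347)), 2) = Pow(Rational(-3598, 347), 2) = Rational(12945604, 120409) ≈ 107.51)
Pow(Add(Add(Mul(-749, -402), Function('M')(-1, -26)), w), Rational(1, 2)) = Pow(Add(Add(Mul(-749, -402), Add(Mul(Rational(1, 6), -1), Mul(Rational(1, 6), -26))), Rational(12945604, 120409)), Rational(1, 2)) = Pow(Add(Add(301098, Add(Rational(-1, 6), Rational(-13, 3))), Rational(12945604, 120409)), Rational(1, 2)) = Pow(Add(Add(301098, Rational(-9, 2)), Rational(12945604, 120409)), Rational(1, 2)) = Pow(Add(Rational(602187, 2), Rational(12945604, 120409)), Rational(1, 2)) = Pow(Rational(72534625691, 240818), Rational(1, 2)) = Mul(Rational(1, 694), Pow(145069251382, Rational(1, 2)))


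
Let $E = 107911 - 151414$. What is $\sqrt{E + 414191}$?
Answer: $32 \sqrt{362} \approx 608.84$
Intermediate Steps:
$E = -43503$
$\sqrt{E + 414191} = \sqrt{-43503 + 414191} = \sqrt{370688} = 32 \sqrt{362}$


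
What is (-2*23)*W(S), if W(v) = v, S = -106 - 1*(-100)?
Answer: 276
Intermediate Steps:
S = -6 (S = -106 + 100 = -6)
(-2*23)*W(S) = -2*23*(-6) = -46*(-6) = 276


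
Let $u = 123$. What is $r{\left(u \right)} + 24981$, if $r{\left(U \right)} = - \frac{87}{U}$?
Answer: $\frac{1024192}{41} \approx 24980.0$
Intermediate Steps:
$r{\left(u \right)} + 24981 = - \frac{87}{123} + 24981 = \left(-87\right) \frac{1}{123} + 24981 = - \frac{29}{41} + 24981 = \frac{1024192}{41}$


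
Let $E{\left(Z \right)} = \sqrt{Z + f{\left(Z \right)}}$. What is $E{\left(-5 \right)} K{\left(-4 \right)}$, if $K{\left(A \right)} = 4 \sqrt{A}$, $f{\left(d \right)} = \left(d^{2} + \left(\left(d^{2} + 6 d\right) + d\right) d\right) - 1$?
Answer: $8 i \sqrt{69} \approx 66.453 i$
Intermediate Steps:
$f{\left(d \right)} = -1 + d^{2} + d \left(d^{2} + 7 d\right)$ ($f{\left(d \right)} = \left(d^{2} + \left(d^{2} + 7 d\right) d\right) - 1 = \left(d^{2} + d \left(d^{2} + 7 d\right)\right) - 1 = -1 + d^{2} + d \left(d^{2} + 7 d\right)$)
$E{\left(Z \right)} = \sqrt{-1 + Z + Z^{3} + 8 Z^{2}}$ ($E{\left(Z \right)} = \sqrt{Z + \left(-1 + Z^{3} + 8 Z^{2}\right)} = \sqrt{-1 + Z + Z^{3} + 8 Z^{2}}$)
$E{\left(-5 \right)} K{\left(-4 \right)} = \sqrt{-1 - 5 + \left(-5\right)^{3} + 8 \left(-5\right)^{2}} \cdot 4 \sqrt{-4} = \sqrt{-1 - 5 - 125 + 8 \cdot 25} \cdot 4 \cdot 2 i = \sqrt{-1 - 5 - 125 + 200} \cdot 8 i = \sqrt{69} \cdot 8 i = 8 i \sqrt{69}$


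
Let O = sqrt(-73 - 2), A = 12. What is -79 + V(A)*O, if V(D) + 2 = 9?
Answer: -79 + 35*I*sqrt(3) ≈ -79.0 + 60.622*I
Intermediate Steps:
V(D) = 7 (V(D) = -2 + 9 = 7)
O = 5*I*sqrt(3) (O = sqrt(-75) = 5*I*sqrt(3) ≈ 8.6602*I)
-79 + V(A)*O = -79 + 7*(5*I*sqrt(3)) = -79 + 35*I*sqrt(3)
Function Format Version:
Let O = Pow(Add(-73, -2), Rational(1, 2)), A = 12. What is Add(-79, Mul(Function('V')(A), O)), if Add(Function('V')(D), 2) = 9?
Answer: Add(-79, Mul(35, I, Pow(3, Rational(1, 2)))) ≈ Add(-79.000, Mul(60.622, I))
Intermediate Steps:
Function('V')(D) = 7 (Function('V')(D) = Add(-2, 9) = 7)
O = Mul(5, I, Pow(3, Rational(1, 2))) (O = Pow(-75, Rational(1, 2)) = Mul(5, I, Pow(3, Rational(1, 2))) ≈ Mul(8.6602, I))
Add(-79, Mul(Function('V')(A), O)) = Add(-79, Mul(7, Mul(5, I, Pow(3, Rational(1, 2))))) = Add(-79, Mul(35, I, Pow(3, Rational(1, 2))))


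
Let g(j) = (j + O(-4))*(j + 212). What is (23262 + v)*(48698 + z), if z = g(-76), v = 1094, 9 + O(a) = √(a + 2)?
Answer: 904533128 + 3312416*I*√2 ≈ 9.0453e+8 + 4.6845e+6*I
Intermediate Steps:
O(a) = -9 + √(2 + a) (O(a) = -9 + √(a + 2) = -9 + √(2 + a))
g(j) = (212 + j)*(-9 + j + I*√2) (g(j) = (j + (-9 + √(2 - 4)))*(j + 212) = (j + (-9 + √(-2)))*(212 + j) = (j + (-9 + I*√2))*(212 + j) = (-9 + j + I*√2)*(212 + j) = (212 + j)*(-9 + j + I*√2))
z = -11560 + 136*I*√2 (z = -1908 + (-76)² + 203*(-76) + 212*I*√2 + I*(-76)*√2 = -1908 + 5776 - 15428 + 212*I*√2 - 76*I*√2 = -11560 + 136*I*√2 ≈ -11560.0 + 192.33*I)
(23262 + v)*(48698 + z) = (23262 + 1094)*(48698 + (-11560 + 136*I*√2)) = 24356*(37138 + 136*I*√2) = 904533128 + 3312416*I*√2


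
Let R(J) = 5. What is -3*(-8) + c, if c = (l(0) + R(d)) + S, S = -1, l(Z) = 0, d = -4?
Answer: 28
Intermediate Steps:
c = 4 (c = (0 + 5) - 1 = 5 - 1 = 4)
-3*(-8) + c = -3*(-8) + 4 = 24 + 4 = 28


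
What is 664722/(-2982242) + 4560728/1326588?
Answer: 1589922795455/494525806287 ≈ 3.2150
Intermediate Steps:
664722/(-2982242) + 4560728/1326588 = 664722*(-1/2982242) + 4560728*(1/1326588) = -332361/1491121 + 1140182/331647 = 1589922795455/494525806287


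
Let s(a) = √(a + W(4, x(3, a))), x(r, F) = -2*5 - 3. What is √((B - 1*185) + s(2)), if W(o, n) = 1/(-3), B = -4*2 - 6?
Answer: √(-1791 + 3*√15)/3 ≈ 14.061*I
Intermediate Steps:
B = -14 (B = -8 - 6 = -14)
x(r, F) = -13 (x(r, F) = -10 - 3 = -13)
W(o, n) = -⅓
s(a) = √(-⅓ + a) (s(a) = √(a - ⅓) = √(-⅓ + a))
√((B - 1*185) + s(2)) = √((-14 - 1*185) + √(-3 + 9*2)/3) = √((-14 - 185) + √(-3 + 18)/3) = √(-199 + √15/3)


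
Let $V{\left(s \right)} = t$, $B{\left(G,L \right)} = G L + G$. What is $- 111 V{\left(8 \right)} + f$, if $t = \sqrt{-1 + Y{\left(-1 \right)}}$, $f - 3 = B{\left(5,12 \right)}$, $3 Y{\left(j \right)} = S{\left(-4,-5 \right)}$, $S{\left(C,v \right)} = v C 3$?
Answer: $68 - 111 \sqrt{19} \approx -415.84$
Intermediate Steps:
$S{\left(C,v \right)} = 3 C v$ ($S{\left(C,v \right)} = C v 3 = 3 C v$)
$B{\left(G,L \right)} = G + G L$
$Y{\left(j \right)} = 20$ ($Y{\left(j \right)} = \frac{3 \left(-4\right) \left(-5\right)}{3} = \frac{1}{3} \cdot 60 = 20$)
$f = 68$ ($f = 3 + 5 \left(1 + 12\right) = 3 + 5 \cdot 13 = 3 + 65 = 68$)
$t = \sqrt{19}$ ($t = \sqrt{-1 + 20} = \sqrt{19} \approx 4.3589$)
$V{\left(s \right)} = \sqrt{19}$
$- 111 V{\left(8 \right)} + f = - 111 \sqrt{19} + 68 = 68 - 111 \sqrt{19}$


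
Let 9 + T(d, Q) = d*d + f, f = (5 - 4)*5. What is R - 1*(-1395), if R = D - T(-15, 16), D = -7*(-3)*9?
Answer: 1363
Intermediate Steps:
f = 5 (f = 1*5 = 5)
T(d, Q) = -4 + d² (T(d, Q) = -9 + (d*d + 5) = -9 + (d² + 5) = -9 + (5 + d²) = -4 + d²)
D = 189 (D = 21*9 = 189)
R = -32 (R = 189 - (-4 + (-15)²) = 189 - (-4 + 225) = 189 - 1*221 = 189 - 221 = -32)
R - 1*(-1395) = -32 - 1*(-1395) = -32 + 1395 = 1363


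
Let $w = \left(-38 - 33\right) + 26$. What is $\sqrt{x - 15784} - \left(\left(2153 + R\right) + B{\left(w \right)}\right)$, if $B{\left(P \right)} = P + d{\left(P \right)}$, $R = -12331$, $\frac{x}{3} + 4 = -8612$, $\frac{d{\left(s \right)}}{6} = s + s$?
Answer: $10763 + 4 i \sqrt{2602} \approx 10763.0 + 204.04 i$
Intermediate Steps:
$d{\left(s \right)} = 12 s$ ($d{\left(s \right)} = 6 \left(s + s\right) = 6 \cdot 2 s = 12 s$)
$x = -25848$ ($x = -12 + 3 \left(-8612\right) = -12 - 25836 = -25848$)
$w = -45$ ($w = -71 + 26 = -45$)
$B{\left(P \right)} = 13 P$ ($B{\left(P \right)} = P + 12 P = 13 P$)
$\sqrt{x - 15784} - \left(\left(2153 + R\right) + B{\left(w \right)}\right) = \sqrt{-25848 - 15784} - \left(\left(2153 - 12331\right) + 13 \left(-45\right)\right) = \sqrt{-41632} - \left(-10178 - 585\right) = 4 i \sqrt{2602} - -10763 = 4 i \sqrt{2602} + 10763 = 10763 + 4 i \sqrt{2602}$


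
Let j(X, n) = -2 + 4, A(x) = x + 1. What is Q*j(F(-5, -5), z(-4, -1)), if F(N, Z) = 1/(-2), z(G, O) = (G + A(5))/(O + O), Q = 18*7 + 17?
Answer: 286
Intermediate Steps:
A(x) = 1 + x
Q = 143 (Q = 126 + 17 = 143)
z(G, O) = (6 + G)/(2*O) (z(G, O) = (G + (1 + 5))/(O + O) = (G + 6)/((2*O)) = (6 + G)*(1/(2*O)) = (6 + G)/(2*O))
F(N, Z) = -1/2
j(X, n) = 2
Q*j(F(-5, -5), z(-4, -1)) = 143*2 = 286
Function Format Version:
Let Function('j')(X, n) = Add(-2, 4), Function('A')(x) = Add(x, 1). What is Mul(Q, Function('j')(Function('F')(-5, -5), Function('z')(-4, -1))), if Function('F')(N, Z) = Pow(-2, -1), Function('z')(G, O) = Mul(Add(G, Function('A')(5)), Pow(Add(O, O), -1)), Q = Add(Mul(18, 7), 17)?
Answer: 286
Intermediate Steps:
Function('A')(x) = Add(1, x)
Q = 143 (Q = Add(126, 17) = 143)
Function('z')(G, O) = Mul(Rational(1, 2), Pow(O, -1), Add(6, G)) (Function('z')(G, O) = Mul(Add(G, Add(1, 5)), Pow(Add(O, O), -1)) = Mul(Add(G, 6), Pow(Mul(2, O), -1)) = Mul(Add(6, G), Mul(Rational(1, 2), Pow(O, -1))) = Mul(Rational(1, 2), Pow(O, -1), Add(6, G)))
Function('F')(N, Z) = Rational(-1, 2)
Function('j')(X, n) = 2
Mul(Q, Function('j')(Function('F')(-5, -5), Function('z')(-4, -1))) = Mul(143, 2) = 286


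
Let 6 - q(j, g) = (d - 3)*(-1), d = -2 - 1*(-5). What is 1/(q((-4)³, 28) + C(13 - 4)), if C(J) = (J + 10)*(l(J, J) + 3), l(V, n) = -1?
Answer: 1/44 ≈ 0.022727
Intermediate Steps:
d = 3 (d = -2 + 5 = 3)
q(j, g) = 6 (q(j, g) = 6 - (3 - 3)*(-1) = 6 - 0*(-1) = 6 - 1*0 = 6 + 0 = 6)
C(J) = 20 + 2*J (C(J) = (J + 10)*(-1 + 3) = (10 + J)*2 = 20 + 2*J)
1/(q((-4)³, 28) + C(13 - 4)) = 1/(6 + (20 + 2*(13 - 4))) = 1/(6 + (20 + 2*9)) = 1/(6 + (20 + 18)) = 1/(6 + 38) = 1/44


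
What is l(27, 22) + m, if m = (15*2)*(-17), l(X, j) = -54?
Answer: -564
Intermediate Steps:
m = -510 (m = 30*(-17) = -510)
l(27, 22) + m = -54 - 510 = -564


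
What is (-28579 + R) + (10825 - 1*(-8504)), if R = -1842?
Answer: -11092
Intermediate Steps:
(-28579 + R) + (10825 - 1*(-8504)) = (-28579 - 1842) + (10825 - 1*(-8504)) = -30421 + (10825 + 8504) = -30421 + 19329 = -11092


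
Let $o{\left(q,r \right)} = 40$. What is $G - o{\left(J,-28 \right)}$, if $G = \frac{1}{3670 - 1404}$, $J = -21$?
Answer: $- \frac{90639}{2266} \approx -40.0$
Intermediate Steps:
$G = \frac{1}{2266} \approx 0.00044131$
$G - o{\left(J,-28 \right)} = \frac{1}{2266} - 40 = - \frac{90639}{2266}$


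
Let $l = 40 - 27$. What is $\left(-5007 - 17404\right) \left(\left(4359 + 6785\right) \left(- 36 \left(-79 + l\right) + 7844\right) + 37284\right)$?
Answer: $-2553262012204$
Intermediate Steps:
$l = 13$
$\left(-5007 - 17404\right) \left(\left(4359 + 6785\right) \left(- 36 \left(-79 + l\right) + 7844\right) + 37284\right) = \left(-5007 - 17404\right) \left(\left(4359 + 6785\right) \left(- 36 \left(-79 + 13\right) + 7844\right) + 37284\right) = - 22411 \left(11144 \left(\left(-36\right) \left(-66\right) + 7844\right) + 37284\right) = - 22411 \left(11144 \left(2376 + 7844\right) + 37284\right) = - 22411 \left(11144 \cdot 10220 + 37284\right) = - 22411 \left(113891680 + 37284\right) = \left(-22411\right) 113928964 = -2553262012204$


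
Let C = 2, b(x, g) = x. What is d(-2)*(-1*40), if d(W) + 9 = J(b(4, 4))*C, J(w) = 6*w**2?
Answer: -7320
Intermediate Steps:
d(W) = 183 (d(W) = -9 + (6*4**2)*2 = -9 + (6*16)*2 = -9 + 96*2 = -9 + 192 = 183)
d(-2)*(-1*40) = 183*(-1*40) = 183*(-40) = -7320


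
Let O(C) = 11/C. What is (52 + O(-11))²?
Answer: 2601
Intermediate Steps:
(52 + O(-11))² = (52 + 11/(-11))² = (52 + 11*(-1/11))² = (52 - 1)² = 51² = 2601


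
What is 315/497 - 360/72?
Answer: -310/71 ≈ -4.3662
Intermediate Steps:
315/497 - 360/72 = 315*(1/497) - 360*1/72 = 45/71 - 5 = -310/71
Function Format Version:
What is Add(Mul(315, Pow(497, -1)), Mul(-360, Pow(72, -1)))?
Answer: Rational(-310, 71) ≈ -4.3662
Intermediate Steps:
Add(Mul(315, Pow(497, -1)), Mul(-360, Pow(72, -1))) = Add(Mul(315, Rational(1, 497)), Mul(-360, Rational(1, 72))) = Add(Rational(45, 71), -5) = Rational(-310, 71)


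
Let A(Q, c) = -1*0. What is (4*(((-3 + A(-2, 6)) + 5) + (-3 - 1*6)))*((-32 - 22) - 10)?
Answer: 1792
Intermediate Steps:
A(Q, c) = 0
(4*(((-3 + A(-2, 6)) + 5) + (-3 - 1*6)))*((-32 - 22) - 10) = (4*(((-3 + 0) + 5) + (-3 - 1*6)))*((-32 - 22) - 10) = (4*((-3 + 5) + (-3 - 6)))*(-54 - 10) = (4*(2 - 9))*(-64) = (4*(-7))*(-64) = -28*(-64) = 1792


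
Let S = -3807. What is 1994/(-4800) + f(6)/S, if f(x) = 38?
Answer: -1295593/3045600 ≈ -0.42540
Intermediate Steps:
1994/(-4800) + f(6)/S = 1994/(-4800) + 38/(-3807) = 1994*(-1/4800) + 38*(-1/3807) = -997/2400 - 38/3807 = -1295593/3045600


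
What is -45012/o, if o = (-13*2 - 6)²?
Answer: -11253/256 ≈ -43.957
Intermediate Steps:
o = 1024 (o = (-26 - 6)² = (-32)² = 1024)
-45012/o = -45012/1024 = -45012*1/1024 = -11253/256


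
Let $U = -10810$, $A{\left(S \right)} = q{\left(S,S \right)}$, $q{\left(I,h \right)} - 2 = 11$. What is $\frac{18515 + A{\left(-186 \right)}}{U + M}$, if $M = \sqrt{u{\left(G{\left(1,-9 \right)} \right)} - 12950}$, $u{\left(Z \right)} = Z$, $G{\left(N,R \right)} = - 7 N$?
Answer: $- \frac{200287680}{116869057} - \frac{18528 i \sqrt{12957}}{116869057} \approx -1.7138 - 0.018046 i$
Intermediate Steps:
$q{\left(I,h \right)} = 13$ ($q{\left(I,h \right)} = 2 + 11 = 13$)
$A{\left(S \right)} = 13$
$M = i \sqrt{12957}$ ($M = \sqrt{\left(-7\right) 1 - 12950} = \sqrt{-7 - 12950} = \sqrt{-12957} = i \sqrt{12957} \approx 113.83 i$)
$\frac{18515 + A{\left(-186 \right)}}{U + M} = \frac{18515 + 13}{-10810 + i \sqrt{12957}} = \frac{18528}{-10810 + i \sqrt{12957}}$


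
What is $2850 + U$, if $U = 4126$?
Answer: $6976$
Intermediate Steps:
$2850 + U = 2850 + 4126 = 6976$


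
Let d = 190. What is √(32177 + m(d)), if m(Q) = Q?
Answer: √32367 ≈ 179.91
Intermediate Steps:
√(32177 + m(d)) = √(32177 + 190) = √32367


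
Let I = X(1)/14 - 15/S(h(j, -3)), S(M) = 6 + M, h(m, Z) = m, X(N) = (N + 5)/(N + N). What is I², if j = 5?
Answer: 31329/23716 ≈ 1.3210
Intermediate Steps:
X(N) = (5 + N)/(2*N) (X(N) = (5 + N)/((2*N)) = (5 + N)*(1/(2*N)) = (5 + N)/(2*N))
I = -177/154 (I = ((½)*(5 + 1)/1)/14 - 15/(6 + 5) = ((½)*1*6)*(1/14) - 15/11 = 3*(1/14) - 15*1/11 = 3/14 - 15/11 = -177/154 ≈ -1.1494)
I² = (-177/154)² = 31329/23716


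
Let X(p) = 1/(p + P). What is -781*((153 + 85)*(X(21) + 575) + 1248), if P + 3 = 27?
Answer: -4853640088/45 ≈ -1.0786e+8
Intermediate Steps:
P = 24 (P = -3 + 27 = 24)
X(p) = 1/(24 + p) (X(p) = 1/(p + 24) = 1/(24 + p))
-781*((153 + 85)*(X(21) + 575) + 1248) = -781*((153 + 85)*(1/(24 + 21) + 575) + 1248) = -781*(238*(1/45 + 575) + 1248) = -781*(238*(25876/45) + 1248) = -781*(6158488/45 + 1248) = -781*6214648/45 = -4853640088/45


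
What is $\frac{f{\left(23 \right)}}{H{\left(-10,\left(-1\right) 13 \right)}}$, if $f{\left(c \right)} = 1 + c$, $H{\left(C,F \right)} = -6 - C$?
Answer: $6$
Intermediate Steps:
$\frac{f{\left(23 \right)}}{H{\left(-10,\left(-1\right) 13 \right)}} = \frac{1 + 23}{-6 - -10} = \frac{24}{-6 + 10} = \frac{24}{4} = 24 \cdot \frac{1}{4} = 6$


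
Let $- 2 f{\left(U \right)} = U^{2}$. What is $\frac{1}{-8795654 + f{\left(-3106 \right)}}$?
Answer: $- \frac{1}{13619272} \approx -7.3425 \cdot 10^{-8}$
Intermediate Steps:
$f{\left(U \right)} = - \frac{U^{2}}{2}$
$\frac{1}{-8795654 + f{\left(-3106 \right)}} = \frac{1}{-8795654 - \frac{\left(-3106\right)^{2}}{2}} = \frac{1}{-8795654 - 4823618} = \frac{1}{-13619272} = - \frac{1}{13619272}$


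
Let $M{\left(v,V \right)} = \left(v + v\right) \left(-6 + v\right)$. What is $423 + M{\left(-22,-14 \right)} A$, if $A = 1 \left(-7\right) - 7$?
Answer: $-16825$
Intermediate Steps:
$M{\left(v,V \right)} = 2 v \left(-6 + v\right)$
$A = -14$ ($A = -7 - 7 = -14$)
$423 + M{\left(-22,-14 \right)} A = 423 + 2 \left(-22\right) \left(-6 - 22\right) \left(-14\right) = 423 + 2 \left(-22\right) \left(-28\right) \left(-14\right) = 423 + 1232 \left(-14\right) = 423 - 17248 = -16825$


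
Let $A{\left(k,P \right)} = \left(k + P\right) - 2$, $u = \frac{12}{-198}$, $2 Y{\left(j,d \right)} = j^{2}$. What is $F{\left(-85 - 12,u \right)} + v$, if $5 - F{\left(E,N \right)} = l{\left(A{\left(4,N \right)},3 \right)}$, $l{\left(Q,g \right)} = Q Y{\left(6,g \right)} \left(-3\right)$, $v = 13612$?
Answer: $\frac{150939}{11} \approx 13722.0$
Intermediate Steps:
$Y{\left(j,d \right)} = \frac{j^{2}}{2}$
$u = - \frac{2}{33}$ ($u = 12 \left(- \frac{1}{198}\right) = - \frac{2}{33} \approx -0.060606$)
$A{\left(k,P \right)} = -2 + P + k$ ($A{\left(k,P \right)} = \left(P + k\right) - 2 = -2 + P + k$)
$l{\left(Q,g \right)} = - 54 Q$ ($l{\left(Q,g \right)} = Q \frac{6^{2}}{2} \left(-3\right) = Q \frac{1}{2} \cdot 36 \left(-3\right) = Q 18 \left(-3\right) = 18 Q \left(-3\right) = - 54 Q$)
$F{\left(E,N \right)} = 113 + 54 N$ ($F{\left(E,N \right)} = 5 - - 54 \left(-2 + N + 4\right) = 5 - - 54 \left(2 + N\right) = 5 - \left(-108 - 54 N\right) = 5 + \left(108 + 54 N\right) = 113 + 54 N$)
$F{\left(-85 - 12,u \right)} + v = \left(113 + 54 \left(- \frac{2}{33}\right)\right) + 13612 = \left(113 - \frac{36}{11}\right) + 13612 = \frac{1207}{11} + 13612 = \frac{150939}{11}$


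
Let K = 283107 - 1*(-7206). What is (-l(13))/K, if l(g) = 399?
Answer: -133/96771 ≈ -0.0013744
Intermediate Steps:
K = 290313 (K = 283107 + 7206 = 290313)
(-l(13))/K = -1*399/290313 = -399*1/290313 = -133/96771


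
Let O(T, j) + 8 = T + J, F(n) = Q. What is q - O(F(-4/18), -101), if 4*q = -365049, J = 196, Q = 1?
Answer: -365805/4 ≈ -91451.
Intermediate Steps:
F(n) = 1
O(T, j) = 188 + T (O(T, j) = -8 + (T + 196) = -8 + (196 + T) = 188 + T)
q = -365049/4 (q = (¼)*(-365049) = -365049/4 ≈ -91262.)
q - O(F(-4/18), -101) = -365049/4 - (188 + 1) = -365049/4 - 1*189 = -365049/4 - 189 = -365805/4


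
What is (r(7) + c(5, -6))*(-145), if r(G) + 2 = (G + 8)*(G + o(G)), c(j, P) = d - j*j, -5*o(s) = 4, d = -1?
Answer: -9425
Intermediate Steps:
o(s) = -⅘ (o(s) = -⅕*4 = -⅘)
c(j, P) = -1 - j² (c(j, P) = -1 - j*j = -1 - j²)
r(G) = -2 + (8 + G)*(-⅘ + G) (r(G) = -2 + (G + 8)*(G - ⅘) = -2 + (8 + G)*(-⅘ + G))
(r(7) + c(5, -6))*(-145) = ((-42/5 + 7² + (36/5)*7) + (-1 - 1*5²))*(-145) = ((-42/5 + 49 + 252/5) + (-1 - 1*25))*(-145) = (91 + (-1 - 25))*(-145) = (91 - 26)*(-145) = 65*(-145) = -9425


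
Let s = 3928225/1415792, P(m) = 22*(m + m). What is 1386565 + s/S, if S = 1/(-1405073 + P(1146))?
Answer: -479754061935/202256 ≈ -2.3720e+6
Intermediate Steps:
P(m) = 44*m (P(m) = 22*(2*m) = 44*m)
S = -1/1354649 (S = 1/(-1405073 + 44*1146) = 1/(-1405073 + 50424) = 1/(-1354649) = -1/1354649 ≈ -7.3820e-7)
s = 561175/202256 (s = 3928225*(1/1415792) = 561175/202256 ≈ 2.7746)
1386565 + s/S = 1386565 + 561175/(202256*(-1/1354649)) = 1386565 + (561175/202256)*(-1354649) = 1386565 - 760195152575/202256 = -479754061935/202256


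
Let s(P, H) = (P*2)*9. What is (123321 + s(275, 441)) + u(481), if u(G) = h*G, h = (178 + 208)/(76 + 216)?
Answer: 18820399/146 ≈ 1.2891e+5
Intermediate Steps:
h = 193/146 (h = 386/292 = 386*(1/292) = 193/146 ≈ 1.3219)
u(G) = 193*G/146
s(P, H) = 18*P (s(P, H) = (2*P)*9 = 18*P)
(123321 + s(275, 441)) + u(481) = (123321 + 18*275) + (193/146)*481 = (123321 + 4950) + 92833/146 = 128271 + 92833/146 = 18820399/146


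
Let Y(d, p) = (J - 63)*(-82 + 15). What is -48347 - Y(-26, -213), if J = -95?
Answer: -58933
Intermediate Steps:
Y(d, p) = 10586 (Y(d, p) = (-95 - 63)*(-82 + 15) = -158*(-67) = 10586)
-48347 - Y(-26, -213) = -48347 - 1*10586 = -48347 - 10586 = -58933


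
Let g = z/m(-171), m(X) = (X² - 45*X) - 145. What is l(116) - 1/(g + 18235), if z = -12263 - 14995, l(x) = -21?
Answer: -14088025958/670856627 ≈ -21.000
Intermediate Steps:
z = -27258
m(X) = -145 + X² - 45*X
g = -27258/36791 (g = -27258/(-145 + (-171)² - 45*(-171)) = -27258/(-145 + 29241 + 7695) = -27258/36791 ≈ -0.74089)
l(116) - 1/(g + 18235) = -21 - 1/(-27258/36791 + 18235) = -21 - 1/670856627/36791 = -21 - 1*36791/670856627 = -21 - 36791/670856627 = -14088025958/670856627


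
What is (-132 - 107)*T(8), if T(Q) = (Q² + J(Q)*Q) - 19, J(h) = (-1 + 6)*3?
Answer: -39435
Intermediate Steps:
J(h) = 15 (J(h) = 5*3 = 15)
T(Q) = -19 + Q² + 15*Q (T(Q) = (Q² + 15*Q) - 19 = -19 + Q² + 15*Q)
(-132 - 107)*T(8) = (-132 - 107)*(-19 + 8² + 15*8) = -239*(-19 + 64 + 120) = -239*165 = -39435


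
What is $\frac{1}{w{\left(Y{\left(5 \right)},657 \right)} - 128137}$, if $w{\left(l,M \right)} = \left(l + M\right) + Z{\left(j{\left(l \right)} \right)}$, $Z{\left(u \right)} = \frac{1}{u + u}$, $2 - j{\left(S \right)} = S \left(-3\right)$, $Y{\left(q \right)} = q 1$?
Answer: $- \frac{34}{4334149} \approx -7.8447 \cdot 10^{-6}$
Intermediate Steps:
$Y{\left(q \right)} = q$
$j{\left(S \right)} = 2 + 3 S$ ($j{\left(S \right)} = 2 - S \left(-3\right) = 2 - - 3 S = 2 + 3 S$)
$Z{\left(u \right)} = \frac{1}{2 u}$
$w{\left(l,M \right)} = M + l + \frac{1}{2 \left(2 + 3 l\right)}$ ($w{\left(l,M \right)} = \left(l + M\right) + \frac{1}{2 \left(2 + 3 l\right)} = \left(M + l\right) + \frac{1}{2 \left(2 + 3 l\right)} = M + l + \frac{1}{2 \left(2 + 3 l\right)}$)
$\frac{1}{w{\left(Y{\left(5 \right)},657 \right)} - 128137} = \frac{1}{\left(657 + 5 + \frac{1}{2 \left(2 + 3 \cdot 5\right)}\right) - 128137} = \frac{1}{\left(657 + 5 + \frac{1}{2 \left(2 + 15\right)}\right) - 128137} = \frac{1}{\left(657 + 5 + \frac{1}{2 \cdot 17}\right) - 128137} = \frac{1}{\left(657 + 5 + \frac{1}{2} \cdot \frac{1}{17}\right) - 128137} = \frac{1}{\left(657 + 5 + \frac{1}{34}\right) - 128137} = \frac{1}{\frac{22509}{34} - 128137} = \frac{1}{- \frac{4334149}{34}} = - \frac{34}{4334149}$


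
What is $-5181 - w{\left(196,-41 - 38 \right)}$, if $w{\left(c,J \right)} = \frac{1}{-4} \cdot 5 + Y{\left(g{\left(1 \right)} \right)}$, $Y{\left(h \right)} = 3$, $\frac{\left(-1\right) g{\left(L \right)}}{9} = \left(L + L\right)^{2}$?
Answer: $- \frac{20731}{4} \approx -5182.8$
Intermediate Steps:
$g{\left(L \right)} = - 36 L^{2}$ ($g{\left(L \right)} = - 9 \left(L + L\right)^{2} = - 9 \left(2 L\right)^{2} = - 9 \cdot 4 L^{2} = - 36 L^{2}$)
$w{\left(c,J \right)} = \frac{7}{4}$ ($w{\left(c,J \right)} = \frac{1}{-4} \cdot 5 + 3 = \left(- \frac{1}{4}\right) 5 + 3 = - \frac{5}{4} + 3 = \frac{7}{4}$)
$-5181 - w{\left(196,-41 - 38 \right)} = -5181 - \frac{7}{4} = - \frac{20731}{4}$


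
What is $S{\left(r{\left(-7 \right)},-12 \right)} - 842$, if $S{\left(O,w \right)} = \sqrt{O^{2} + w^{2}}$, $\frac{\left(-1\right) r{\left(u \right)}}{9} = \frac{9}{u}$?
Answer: $-842 + \frac{3 \sqrt{1513}}{7} \approx -825.33$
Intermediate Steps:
$r{\left(u \right)} = - \frac{81}{u}$ ($r{\left(u \right)} = - 9 \frac{9}{u} = - \frac{81}{u}$)
$S{\left(r{\left(-7 \right)},-12 \right)} - 842 = \sqrt{\left(- \frac{81}{-7}\right)^{2} + \left(-12\right)^{2}} - 842 = \sqrt{\left(\left(-81\right) \left(- \frac{1}{7}\right)\right)^{2} + 144} - 842 = \sqrt{\left(\frac{81}{7}\right)^{2} + 144} - 842 = \sqrt{\frac{6561}{49} + 144} - 842 = \sqrt{\frac{13617}{49}} - 842 = \frac{3 \sqrt{1513}}{7} - 842 = -842 + \frac{3 \sqrt{1513}}{7}$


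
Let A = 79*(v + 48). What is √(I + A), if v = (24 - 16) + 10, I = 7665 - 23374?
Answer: I*√10495 ≈ 102.45*I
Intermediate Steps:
I = -15709
v = 18 (v = 8 + 10 = 18)
A = 5214 (A = 79*(18 + 48) = 79*66 = 5214)
√(I + A) = √(-15709 + 5214) = √(-10495) = I*√10495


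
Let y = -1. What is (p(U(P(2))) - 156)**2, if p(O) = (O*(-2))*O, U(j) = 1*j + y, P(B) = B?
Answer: 24964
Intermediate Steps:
U(j) = -1 + j (U(j) = 1*j - 1 = j - 1 = -1 + j)
p(O) = -2*O**2 (p(O) = (-2*O)*O = -2*O**2)
(p(U(P(2))) - 156)**2 = (-2*(-1 + 2)**2 - 156)**2 = (-2*1**2 - 156)**2 = (-2*1 - 156)**2 = (-2 - 156)**2 = (-158)**2 = 24964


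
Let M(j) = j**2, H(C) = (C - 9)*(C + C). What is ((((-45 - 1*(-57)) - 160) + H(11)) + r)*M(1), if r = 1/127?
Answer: -13207/127 ≈ -103.99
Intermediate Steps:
r = 1/127 ≈ 0.0078740
H(C) = 2*C*(-9 + C) (H(C) = (-9 + C)*(2*C) = 2*C*(-9 + C))
((((-45 - 1*(-57)) - 160) + H(11)) + r)*M(1) = ((((-45 - 1*(-57)) - 160) + 2*11*(-9 + 11)) + 1/127)*1**2 = ((((-45 + 57) - 160) + 2*11*2) + 1/127)*1 = (((12 - 160) + 44) + 1/127)*1 = ((-148 + 44) + 1/127)*1 = (-104 + 1/127)*1 = -13207/127*1 = -13207/127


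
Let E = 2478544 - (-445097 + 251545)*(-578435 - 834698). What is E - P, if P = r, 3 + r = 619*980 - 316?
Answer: -273512846173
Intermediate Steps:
r = 606301 (r = -3 + (619*980 - 316) = -3 + (606620 - 316) = -3 + 606304 = 606301)
P = 606301
E = -273512239872 (E = 2478544 - (-193552)*(-1413133) = 2478544 - 1*273514718416 = 2478544 - 273514718416 = -273512239872)
E - P = -273512239872 - 1*606301 = -273512239872 - 606301 = -273512846173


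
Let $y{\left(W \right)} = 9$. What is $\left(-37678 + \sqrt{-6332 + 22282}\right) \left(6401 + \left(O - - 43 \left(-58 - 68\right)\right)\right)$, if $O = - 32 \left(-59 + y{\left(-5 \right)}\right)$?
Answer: $-97322274 + 12915 \sqrt{638} \approx -9.6996 \cdot 10^{7}$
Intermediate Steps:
$O = 1600$ ($O = - 32 \left(-59 + 9\right) = \left(-32\right) \left(-50\right) = 1600$)
$\left(-37678 + \sqrt{-6332 + 22282}\right) \left(6401 + \left(O - - 43 \left(-58 - 68\right)\right)\right) = \left(-37678 + \sqrt{-6332 + 22282}\right) \left(6401 + \left(1600 - - 43 \left(-58 - 68\right)\right)\right) = \left(-37678 + \sqrt{15950}\right) \left(6401 + \left(1600 - \left(-43\right) \left(-126\right)\right)\right) = \left(-37678 + 5 \sqrt{638}\right) \left(6401 + \left(1600 - 5418\right)\right) = \left(-37678 + 5 \sqrt{638}\right) \left(6401 - 3818\right) = \left(-37678 + 5 \sqrt{638}\right) 2583 = -97322274 + 12915 \sqrt{638}$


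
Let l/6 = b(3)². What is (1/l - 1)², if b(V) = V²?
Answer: 235225/236196 ≈ 0.99589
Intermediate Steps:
l = 486 (l = 6*(3²)² = 6*9² = 6*81 = 486)
(1/l - 1)² = (1/486 - 1)² = (-485/486)² = 235225/236196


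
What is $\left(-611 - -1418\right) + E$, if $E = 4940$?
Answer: $5747$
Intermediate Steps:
$\left(-611 - -1418\right) + E = \left(-611 - -1418\right) + 4940 = \left(-611 + 1418\right) + 4940 = 807 + 4940 = 5747$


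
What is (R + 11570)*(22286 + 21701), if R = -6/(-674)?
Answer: 171509403791/337 ≈ 5.0893e+8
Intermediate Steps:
R = 3/337 (R = -6*(-1/674) = 3/337 ≈ 0.0089021)
(R + 11570)*(22286 + 21701) = (3/337 + 11570)*(22286 + 21701) = (3899093/337)*43987 = 171509403791/337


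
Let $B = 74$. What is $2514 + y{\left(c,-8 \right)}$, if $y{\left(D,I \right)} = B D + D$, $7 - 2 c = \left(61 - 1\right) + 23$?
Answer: $-336$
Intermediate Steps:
$c = -38$ ($c = \frac{7}{2} - \frac{\left(61 - 1\right) + 23}{2} = \frac{7}{2} - \frac{60 + 23}{2} = \frac{7}{2} - \frac{83}{2} = -38$)
$y{\left(D,I \right)} = 75 D$ ($y{\left(D,I \right)} = 74 D + D = 75 D$)
$2514 + y{\left(c,-8 \right)} = 2514 + 75 \left(-38\right) = 2514 - 2850 = -336$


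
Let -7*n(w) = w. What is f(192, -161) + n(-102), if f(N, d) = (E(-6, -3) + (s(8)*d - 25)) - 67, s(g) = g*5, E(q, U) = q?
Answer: -45664/7 ≈ -6523.4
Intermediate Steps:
n(w) = -w/7
s(g) = 5*g
f(N, d) = -98 + 40*d (f(N, d) = (-6 + ((5*8)*d - 25)) - 67 = (-6 + (40*d - 25)) - 67 = (-6 + (-25 + 40*d)) - 67 = (-31 + 40*d) - 67 = -98 + 40*d)
f(192, -161) + n(-102) = (-98 + 40*(-161)) - ⅐*(-102) = (-98 - 6440) + 102/7 = -6538 + 102/7 = -45664/7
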